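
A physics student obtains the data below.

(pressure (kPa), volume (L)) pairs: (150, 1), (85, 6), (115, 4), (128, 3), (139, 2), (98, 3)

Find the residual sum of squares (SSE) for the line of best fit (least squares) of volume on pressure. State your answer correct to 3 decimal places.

3.243

n = 6, Σx = 715, Σy = 19, Σxy = 2076, Σx² = 88259, Σy² = 75
Sxx = Σx² − (Σx)²/n = 88259 − 85204.166667 = 3054.833333
Sxy = Σxy − (Σx)(Σy)/n = 2076 − 2264.166667 = -188.166667
Syy = Σy² − (Σy)²/n = 75 − 60.166667 = 14.833333
b = Sxy/Sxx = -188.166667/3054.833333 = -0.061596
SSE = Syy − b·Sxy = 14.833333 − (-0.061596)·(-188.166667) = 3.242948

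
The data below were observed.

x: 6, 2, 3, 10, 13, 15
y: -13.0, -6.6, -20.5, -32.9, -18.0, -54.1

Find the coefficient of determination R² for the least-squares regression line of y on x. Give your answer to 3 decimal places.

0.563

n = 6, Σx = 49, Σy = -145.1, Σxy = -1527.2, Σx² = 543, Σy² = 4966.03
Sxx = Σx² − (Σx)²/n = 543 − 400.166667 = 142.833333
Sxy = Σxy − (Σx)(Σy)/n = -1527.2 − (-1184.983333) = -342.216667
Syy = Σy² − (Σy)²/n = 4966.03 − 3509.001667 = 1457.028333
R² = Sxy²/(Sxx·Syy) = (-342.216667)²/(142.833333·1457.028333) = 0.562736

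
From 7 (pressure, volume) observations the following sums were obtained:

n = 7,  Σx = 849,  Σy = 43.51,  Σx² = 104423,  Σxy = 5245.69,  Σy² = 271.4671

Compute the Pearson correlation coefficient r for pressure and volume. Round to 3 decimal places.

Sxx = Σx² − (Σx)²/n = 104423 − 102971.571429 = 1451.428571
Sxy = Σxy − (Σx)(Σy)/n = 5245.69 − 5277.141429 = -31.451429
Syy = Σy² − (Σy)²/n = 271.4671 − 270.445729 = 1.021371
r = Sxy/√(Sxx·Syy) = -31.451429/√(1482.447673) = -31.451429/38.502567 = -0.816866

-0.817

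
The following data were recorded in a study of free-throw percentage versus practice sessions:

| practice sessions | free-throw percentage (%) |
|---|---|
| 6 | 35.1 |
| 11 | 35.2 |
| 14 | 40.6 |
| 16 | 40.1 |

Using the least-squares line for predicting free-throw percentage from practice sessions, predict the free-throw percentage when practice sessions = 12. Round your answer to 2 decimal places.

37.90

n = 4, Σx = 47, Σy = 151, Σxy = 1807.8, Σx² = 609
Sxx = Σx² − (Σx)²/n = 609 − 552.25 = 56.75
Sxy = Σxy − (Σx)(Σy)/n = 1807.8 − 1774.25 = 33.55
b = Sxy/Sxx = 33.55/56.75 = 0.591189
a = ȳ − b·x̄ = 37.75 − 0.591189·11.75 = 30.803524
ŷ(12) = a + b·12 = 30.803524 + 0.591189·12 = 37.897797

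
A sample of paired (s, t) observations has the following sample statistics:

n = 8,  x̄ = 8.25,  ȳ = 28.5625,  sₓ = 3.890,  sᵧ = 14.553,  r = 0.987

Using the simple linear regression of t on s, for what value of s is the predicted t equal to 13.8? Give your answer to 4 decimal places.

4.2520

b = r · sᵧ/sₓ = 0.987 · 14.553/3.89 = 3.692496
a = ȳ − b·x̄ = 28.5625 − 3.692496·8.25 = -1.900595
Set a + b·x = 13.8: x = (13.8 − (-1.900595)) / 3.692496 = 4.252027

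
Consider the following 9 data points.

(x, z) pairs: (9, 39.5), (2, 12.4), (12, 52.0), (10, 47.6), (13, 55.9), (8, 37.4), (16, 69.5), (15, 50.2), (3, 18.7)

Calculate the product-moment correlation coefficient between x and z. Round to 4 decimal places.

0.9658

n = 9, Σx = 88, Σy = 383.2, Σxy = 4427.3, Σx² = 1052, Σy² = 18907.32
Sxx = Σx² − (Σx)²/n = 1052 − 860.444444 = 191.555556
Sxy = Σxy − (Σx)(Σy)/n = 4427.3 − 3746.844444 = 680.455556
Syy = Σy² − (Σy)²/n = 18907.32 − 16315.804444 = 2591.515556
r = Sxy/√(Sxx·Syy) = 680.455556/√(496419.201975) = 680.455556/704.570225 = 0.965774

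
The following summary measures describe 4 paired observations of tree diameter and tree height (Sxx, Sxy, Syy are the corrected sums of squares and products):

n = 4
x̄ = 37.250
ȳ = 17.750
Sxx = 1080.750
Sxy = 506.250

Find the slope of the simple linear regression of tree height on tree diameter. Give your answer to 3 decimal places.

b = Sxy/Sxx = 506.25/1080.75 = 0.468425

0.468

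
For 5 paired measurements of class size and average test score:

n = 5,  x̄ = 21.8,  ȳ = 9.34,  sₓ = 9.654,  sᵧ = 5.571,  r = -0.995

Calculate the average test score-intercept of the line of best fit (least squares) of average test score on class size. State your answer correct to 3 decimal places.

b = r · sᵧ/sₓ = -0.995 · 5.571/9.654 = -0.574181
a = ȳ − b·x̄ = 9.34 − (-0.574181)·21.8 = 21.857149

21.857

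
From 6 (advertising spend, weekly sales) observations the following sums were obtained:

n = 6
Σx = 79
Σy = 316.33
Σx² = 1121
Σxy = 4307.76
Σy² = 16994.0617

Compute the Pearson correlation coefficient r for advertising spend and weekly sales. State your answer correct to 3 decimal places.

0.892

Sxx = Σx² − (Σx)²/n = 1121 − 1040.166667 = 80.833333
Sxy = Σxy − (Σx)(Σy)/n = 4307.76 − 4165.011667 = 142.748333
Syy = Σy² − (Σy)²/n = 16994.0617 − 16677.444817 = 316.616883
r = Sxy/√(Sxx·Syy) = 142.748333/√(25593.198069) = 142.748333/159.978743 = 0.892296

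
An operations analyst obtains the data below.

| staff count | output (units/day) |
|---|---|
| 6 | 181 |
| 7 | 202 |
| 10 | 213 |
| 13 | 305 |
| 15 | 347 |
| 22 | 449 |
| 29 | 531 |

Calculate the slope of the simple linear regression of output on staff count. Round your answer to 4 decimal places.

n = 7, Σx = 102, Σy = 2228, Σxy = 39077, Σx² = 1904
Sxx = Σx² − (Σx)²/n = 1904 − 1486.285714 = 417.714286
Sxy = Σxy − (Σx)(Σy)/n = 39077 − 32465.142857 = 6611.857143
b = Sxy/Sxx = 6611.857143/417.714286 = 15.828659

15.8287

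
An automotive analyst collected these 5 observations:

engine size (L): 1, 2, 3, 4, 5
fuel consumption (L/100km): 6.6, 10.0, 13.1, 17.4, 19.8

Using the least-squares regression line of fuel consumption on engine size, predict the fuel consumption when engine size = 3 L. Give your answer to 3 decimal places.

13.380

n = 5, Σx = 15, Σy = 66.9, Σxy = 234.5, Σx² = 55
Sxx = Σx² − (Σx)²/n = 55 − 45 = 10
Sxy = Σxy − (Σx)(Σy)/n = 234.5 − 200.7 = 33.8
b = Sxy/Sxx = 33.8/10 = 3.38
a = ȳ − b·x̄ = 13.38 − 3.38·3 = 3.24
ŷ(3) = a + b·3 = 3.24 + 3.38·3 = 13.38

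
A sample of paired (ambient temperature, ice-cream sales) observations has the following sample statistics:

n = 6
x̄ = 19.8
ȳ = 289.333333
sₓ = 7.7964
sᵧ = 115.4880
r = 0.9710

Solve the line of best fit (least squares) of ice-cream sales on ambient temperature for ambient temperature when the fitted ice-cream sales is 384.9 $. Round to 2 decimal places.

26.44

b = r · sᵧ/sₓ = 0.971 · 115.488/7.7964 = 14.383414
a = ȳ − b·x̄ = 289.333333 − 14.383414·19.8 = 4.541738
Set a + b·x = 384.9: x = (384.9 − 4.541738) / 14.383414 = 26.444227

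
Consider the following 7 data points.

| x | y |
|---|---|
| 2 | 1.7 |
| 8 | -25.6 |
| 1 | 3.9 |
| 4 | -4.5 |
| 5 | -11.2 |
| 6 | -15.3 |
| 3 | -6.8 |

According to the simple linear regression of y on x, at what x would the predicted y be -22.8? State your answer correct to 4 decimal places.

n = 7, Σx = 29, Σy = -57.8, Σxy = -383.7, Σx² = 155
Sxx = Σx² − (Σx)²/n = 155 − 120.142857 = 34.857143
Sxy = Σxy − (Σx)(Σy)/n = -383.7 − (-239.457143) = -144.242857
b = Sxy/Sxx = -144.242857/34.857143 = -4.138115
a = ȳ − b·x̄ = -8.257143 − (-4.138115)·4.142857 = 8.886475
Set a + b·x = -22.8: x = (-22.8 − 8.886475) / (-4.138115) = 7.657225

7.6572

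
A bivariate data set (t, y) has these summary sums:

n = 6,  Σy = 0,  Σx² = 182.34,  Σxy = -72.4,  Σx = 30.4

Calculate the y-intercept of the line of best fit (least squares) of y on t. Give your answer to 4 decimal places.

Sxx = Σx² − (Σx)²/n = 182.34 − 154.026667 = 28.313333
Sxy = Σxy − (Σx)(Σy)/n = -72.4 − 0 = -72.4
b = Sxy/Sxx = -72.4/28.313333 = -2.557099
a = ȳ − b·x̄ = 0 − (-2.557099)·5.066667 = 12.955969

12.9560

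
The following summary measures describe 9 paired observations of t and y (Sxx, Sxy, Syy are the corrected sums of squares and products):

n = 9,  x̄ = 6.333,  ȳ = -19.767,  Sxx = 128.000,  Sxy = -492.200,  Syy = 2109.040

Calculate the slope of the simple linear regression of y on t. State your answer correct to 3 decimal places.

-3.845

b = Sxy/Sxx = -492.2/128 = -3.845312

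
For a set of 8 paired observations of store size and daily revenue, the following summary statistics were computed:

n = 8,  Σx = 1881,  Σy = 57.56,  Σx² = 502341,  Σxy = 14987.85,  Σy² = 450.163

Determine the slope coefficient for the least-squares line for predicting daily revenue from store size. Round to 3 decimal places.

Sxx = Σx² − (Σx)²/n = 502341 − 442270.125 = 60070.875
Sxy = Σxy − (Σx)(Σy)/n = 14987.85 − 13533.795 = 1454.055
b = Sxy/Sxx = 1454.055/60070.875 = 0.024206

0.024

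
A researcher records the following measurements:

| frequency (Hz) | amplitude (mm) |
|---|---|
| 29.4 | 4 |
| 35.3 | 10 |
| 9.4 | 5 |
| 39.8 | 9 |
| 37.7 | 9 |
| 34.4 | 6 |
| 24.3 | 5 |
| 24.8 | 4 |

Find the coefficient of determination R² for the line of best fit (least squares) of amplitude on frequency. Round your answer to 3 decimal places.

0.453

n = 8, Σx = 235.1, Σy = 52, Σxy = 1642.2, Σx² = 7593.03, Σy² = 380
Sxx = Σx² − (Σx)²/n = 7593.03 − 6909.00125 = 684.02875
Sxy = Σxy − (Σx)(Σy)/n = 1642.2 − 1528.15 = 114.05
Syy = Σy² − (Σy)²/n = 380 − 338 = 42
R² = Sxy²/(Sxx·Syy) = (114.05)²/(684.02875·42) = 0.452759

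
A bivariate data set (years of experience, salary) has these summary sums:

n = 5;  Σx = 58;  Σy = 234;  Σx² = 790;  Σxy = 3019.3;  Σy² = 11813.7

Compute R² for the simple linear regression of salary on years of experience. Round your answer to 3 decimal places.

Sxx = Σx² − (Σx)²/n = 790 − 672.8 = 117.2
Sxy = Σxy − (Σx)(Σy)/n = 3019.3 − 2714.4 = 304.9
Syy = Σy² − (Σy)²/n = 11813.7 − 10951.2 = 862.5
R² = Sxy²/(Sxx·Syy) = (304.9)²/(117.2·862.5) = 0.919662

0.920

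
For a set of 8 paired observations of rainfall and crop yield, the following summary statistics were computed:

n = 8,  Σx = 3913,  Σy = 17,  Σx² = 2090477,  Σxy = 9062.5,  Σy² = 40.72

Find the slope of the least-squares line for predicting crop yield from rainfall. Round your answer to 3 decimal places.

0.004

Sxx = Σx² − (Σx)²/n = 2090477 − 1913946.125 = 176530.875
Sxy = Σxy − (Σx)(Σy)/n = 9062.5 − 8315.125 = 747.375
b = Sxy/Sxx = 747.375/176530.875 = 0.004234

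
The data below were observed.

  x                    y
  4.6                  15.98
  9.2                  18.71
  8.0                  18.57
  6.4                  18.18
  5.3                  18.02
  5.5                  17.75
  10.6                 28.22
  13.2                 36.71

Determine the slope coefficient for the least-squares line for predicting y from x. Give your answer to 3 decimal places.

n = 8, Σx = 62.8, Σy = 172.14, Σxy = 1487.387, Σx² = 555.7
Sxx = Σx² − (Σx)²/n = 555.7 − 492.98 = 62.72
Sxy = Σxy − (Σx)(Σy)/n = 1487.387 − 1351.299 = 136.088
b = Sxy/Sxx = 136.088/62.72 = 2.169770

2.170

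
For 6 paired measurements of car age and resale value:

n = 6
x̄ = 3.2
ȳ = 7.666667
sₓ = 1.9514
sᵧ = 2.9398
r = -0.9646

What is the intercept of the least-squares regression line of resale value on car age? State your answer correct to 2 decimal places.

12.32

b = r · sᵧ/sₓ = -0.9646 · 2.9398/1.9514 = -1.453178
a = ȳ − b·x̄ = 7.666667 − (-1.453178)·3.2 = 12.316836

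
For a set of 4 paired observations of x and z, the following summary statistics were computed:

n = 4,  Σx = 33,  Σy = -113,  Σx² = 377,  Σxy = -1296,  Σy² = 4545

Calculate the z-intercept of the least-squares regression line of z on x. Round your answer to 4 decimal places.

Sxx = Σx² − (Σx)²/n = 377 − 272.25 = 104.75
Sxy = Σxy − (Σx)(Σy)/n = -1296 − (-932.25) = -363.75
b = Sxy/Sxx = -363.75/104.75 = -3.472554
a = ȳ − b·x̄ = -28.25 − (-3.472554)·8.25 = 0.398568

0.3986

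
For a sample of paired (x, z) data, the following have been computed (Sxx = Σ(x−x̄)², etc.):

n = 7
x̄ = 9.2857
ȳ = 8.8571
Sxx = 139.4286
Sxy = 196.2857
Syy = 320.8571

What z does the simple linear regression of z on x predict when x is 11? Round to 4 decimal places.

11.2705

b = Sxy/Sxx = 196.2857/139.4286 = 1.407786
a = ȳ − b·x̄ = 8.8571 − 1.407786·9.2857 = -4.215183
ŷ(11) = a + b·11 = -4.215183 + 1.407786·11 = 11.270468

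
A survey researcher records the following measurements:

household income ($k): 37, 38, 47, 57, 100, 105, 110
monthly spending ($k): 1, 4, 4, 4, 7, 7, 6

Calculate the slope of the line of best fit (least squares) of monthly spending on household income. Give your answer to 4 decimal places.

n = 7, Σx = 494, Σy = 33, Σxy = 2700, Σx² = 41396
Sxx = Σx² − (Σx)²/n = 41396 − 34862.285714 = 6533.714286
Sxy = Σxy − (Σx)(Σy)/n = 2700 − 2328.857143 = 371.142857
b = Sxy/Sxx = 371.142857/6533.714286 = 0.056804

0.0568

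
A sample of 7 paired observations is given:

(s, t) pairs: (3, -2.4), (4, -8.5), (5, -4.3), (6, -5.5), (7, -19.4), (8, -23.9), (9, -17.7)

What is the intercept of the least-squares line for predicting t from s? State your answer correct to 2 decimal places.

n = 7, Σx = 42, Σy = -81.7, Σxy = -582, Σx² = 280
Sxx = Σx² − (Σx)²/n = 280 − 252 = 28
Sxy = Σxy − (Σx)(Σy)/n = -582 − (-490.2) = -91.8
b = Sxy/Sxx = -91.8/28 = -3.278571
a = ȳ − b·x̄ = -11.671429 − (-3.278571)·6 = 8

8.00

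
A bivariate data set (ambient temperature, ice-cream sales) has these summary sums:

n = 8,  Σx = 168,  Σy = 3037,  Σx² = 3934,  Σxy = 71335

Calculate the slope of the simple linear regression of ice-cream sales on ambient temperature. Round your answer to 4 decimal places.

Sxx = Σx² − (Σx)²/n = 3934 − 3528 = 406
Sxy = Σxy − (Σx)(Σy)/n = 71335 − 63777 = 7558
b = Sxy/Sxx = 7558/406 = 18.615764

18.6158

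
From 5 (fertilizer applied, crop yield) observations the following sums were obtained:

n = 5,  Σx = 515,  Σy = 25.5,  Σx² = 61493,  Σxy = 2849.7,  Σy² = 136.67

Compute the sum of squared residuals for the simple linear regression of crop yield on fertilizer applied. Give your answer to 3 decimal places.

Sxx = Σx² − (Σx)²/n = 61493 − 53045 = 8448
Sxy = Σxy − (Σx)(Σy)/n = 2849.7 − 2626.5 = 223.2
Syy = Σy² − (Σy)²/n = 136.67 − 130.05 = 6.62
b = Sxy/Sxx = 223.2/8448 = 0.026420
SSE = Syy − b·Sxy = 6.62 − 0.026420·223.2 = 0.722955

0.723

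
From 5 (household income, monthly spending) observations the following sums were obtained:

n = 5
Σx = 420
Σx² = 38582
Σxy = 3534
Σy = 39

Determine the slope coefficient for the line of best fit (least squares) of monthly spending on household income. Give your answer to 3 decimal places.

0.078

Sxx = Σx² − (Σx)²/n = 38582 − 35280 = 3302
Sxy = Σxy − (Σx)(Σy)/n = 3534 − 3276 = 258
b = Sxy/Sxx = 258/3302 = 0.078134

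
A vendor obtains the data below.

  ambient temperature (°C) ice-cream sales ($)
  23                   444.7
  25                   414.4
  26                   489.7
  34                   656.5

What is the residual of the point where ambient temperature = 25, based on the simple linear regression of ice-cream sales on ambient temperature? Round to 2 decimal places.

-44.12

n = 4, Σx = 108, Σy = 2005.3, Σxy = 55641.3, Σx² = 2986
Sxx = Σx² − (Σx)²/n = 2986 − 2916 = 70
Sxy = Σxy − (Σx)(Σy)/n = 55641.3 − 54143.1 = 1498.2
b = Sxy/Sxx = 1498.2/70 = 21.402857
a = ȳ − b·x̄ = 501.325 − 21.402857·27 = -76.552143
ŷ(25) = -76.552143 + 21.402857·25 = 458.519286
residual = y − ŷ = 414.4 − 458.519286 = -44.119286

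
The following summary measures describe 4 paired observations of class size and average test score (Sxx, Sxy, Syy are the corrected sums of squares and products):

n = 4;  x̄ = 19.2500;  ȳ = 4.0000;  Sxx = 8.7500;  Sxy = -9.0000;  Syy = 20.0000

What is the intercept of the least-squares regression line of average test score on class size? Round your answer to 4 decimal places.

23.8000

b = Sxy/Sxx = -9/8.75 = -1.028571
a = ȳ − b·x̄ = 4 − (-1.028571)·19.25 = 23.8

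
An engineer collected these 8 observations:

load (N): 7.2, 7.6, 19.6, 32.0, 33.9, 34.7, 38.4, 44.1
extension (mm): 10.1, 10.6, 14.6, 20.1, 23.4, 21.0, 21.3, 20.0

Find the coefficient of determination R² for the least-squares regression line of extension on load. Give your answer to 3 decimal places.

n = 8, Σx = 217.5, Σy = 141.1, Σxy = 4304.52, Σx² = 7290.43, Σy² = 2673.79
Sxx = Σx² − (Σx)²/n = 7290.43 − 5913.28125 = 1377.14875
Sxy = Σxy − (Σx)(Σy)/n = 4304.52 − 3836.15625 = 468.36375
Syy = Σy² − (Σy)²/n = 2673.79 − 2488.65125 = 185.13875
R² = Sxy²/(Sxx·Syy) = (468.36375)²/(1377.14875·185.13875) = 0.860376

0.860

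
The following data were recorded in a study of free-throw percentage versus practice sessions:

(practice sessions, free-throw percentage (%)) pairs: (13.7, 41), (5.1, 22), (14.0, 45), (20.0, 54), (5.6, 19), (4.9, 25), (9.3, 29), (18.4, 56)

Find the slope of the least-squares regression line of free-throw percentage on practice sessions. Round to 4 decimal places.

n = 8, Σx = 91, Σy = 291, Σxy = 3912.9, Σx² = 1290.12
Sxx = Σx² − (Σx)²/n = 1290.12 − 1035.125 = 254.995
Sxy = Σxy − (Σx)(Σy)/n = 3912.9 − 3310.125 = 602.775
b = Sxy/Sxx = 602.775/254.995 = 2.363870

2.3639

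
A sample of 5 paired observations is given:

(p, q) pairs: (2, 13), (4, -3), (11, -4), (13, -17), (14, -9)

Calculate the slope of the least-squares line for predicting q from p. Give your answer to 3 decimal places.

n = 5, Σx = 44, Σy = -20, Σxy = -377, Σx² = 506
Sxx = Σx² − (Σx)²/n = 506 − 387.2 = 118.8
Sxy = Σxy − (Σx)(Σy)/n = -377 − (-176) = -201
b = Sxy/Sxx = -201/118.8 = -1.691919

-1.692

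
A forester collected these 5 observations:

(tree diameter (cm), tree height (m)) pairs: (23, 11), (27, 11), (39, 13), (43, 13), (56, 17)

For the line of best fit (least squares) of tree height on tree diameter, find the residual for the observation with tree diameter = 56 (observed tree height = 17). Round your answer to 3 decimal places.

0.718

n = 5, Σx = 188, Σy = 65, Σxy = 2568, Σx² = 7764
Sxx = Σx² − (Σx)²/n = 7764 − 7068.8 = 695.2
Sxy = Σxy − (Σx)(Σy)/n = 2568 − 2444 = 124
b = Sxy/Sxx = 124/695.2 = 0.178366
a = ȳ − b·x̄ = 13 − 0.178366·37.6 = 6.293441
ŷ(56) = 6.293441 + 0.178366·56 = 16.281933
residual = y − ŷ = 17 − 16.281933 = 0.718067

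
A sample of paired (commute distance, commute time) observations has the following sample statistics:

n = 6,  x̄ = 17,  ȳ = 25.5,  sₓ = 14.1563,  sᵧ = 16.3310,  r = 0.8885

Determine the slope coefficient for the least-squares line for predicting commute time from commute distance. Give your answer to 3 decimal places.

b = r · sᵧ/sₓ = 0.8885 · 16.331/14.1563 = 1.024992

1.025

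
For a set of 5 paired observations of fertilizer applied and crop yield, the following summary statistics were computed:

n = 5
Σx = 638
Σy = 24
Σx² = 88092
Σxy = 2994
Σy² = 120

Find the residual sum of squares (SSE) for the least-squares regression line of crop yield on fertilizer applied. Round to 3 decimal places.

Sxx = Σx² − (Σx)²/n = 88092 − 81408.8 = 6683.2
Sxy = Σxy − (Σx)(Σy)/n = 2994 − 3062.4 = -68.4
Syy = Σy² − (Σy)²/n = 120 − 115.2 = 4.8
b = Sxy/Sxx = -68.4/6683.2 = -0.010235
SSE = Syy − b·Sxy = 4.8 − (-0.010235)·(-68.4) = 4.099952

4.100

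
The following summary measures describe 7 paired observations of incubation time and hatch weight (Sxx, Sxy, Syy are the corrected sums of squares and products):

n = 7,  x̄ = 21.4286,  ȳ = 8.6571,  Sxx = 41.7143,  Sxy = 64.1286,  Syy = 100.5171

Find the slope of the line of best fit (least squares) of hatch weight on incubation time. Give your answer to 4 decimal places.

1.5373

b = Sxy/Sxx = 64.1286/41.7143 = 1.537329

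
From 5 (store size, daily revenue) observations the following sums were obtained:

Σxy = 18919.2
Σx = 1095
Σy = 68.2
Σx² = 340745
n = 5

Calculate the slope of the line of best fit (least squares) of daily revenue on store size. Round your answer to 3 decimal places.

Sxx = Σx² − (Σx)²/n = 340745 − 239805 = 100940
Sxy = Σxy − (Σx)(Σy)/n = 18919.2 − 14935.8 = 3983.4
b = Sxy/Sxx = 3983.4/100940 = 0.039463

0.039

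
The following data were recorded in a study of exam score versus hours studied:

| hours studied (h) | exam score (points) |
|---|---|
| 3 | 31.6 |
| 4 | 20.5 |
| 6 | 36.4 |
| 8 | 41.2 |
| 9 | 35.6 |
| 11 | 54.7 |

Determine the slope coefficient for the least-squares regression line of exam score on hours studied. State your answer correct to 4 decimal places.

n = 6, Σx = 41, Σy = 220, Σxy = 1646.9, Σx² = 327
Sxx = Σx² − (Σx)²/n = 327 − 280.166667 = 46.833333
Sxy = Σxy − (Σx)(Σy)/n = 1646.9 − 1503.333333 = 143.566667
b = Sxy/Sxx = 143.566667/46.833333 = 3.065480

3.0655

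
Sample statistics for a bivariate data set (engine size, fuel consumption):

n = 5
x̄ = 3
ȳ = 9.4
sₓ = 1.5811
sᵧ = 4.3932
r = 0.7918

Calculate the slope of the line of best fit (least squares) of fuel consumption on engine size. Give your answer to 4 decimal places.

b = r · sᵧ/sₓ = 0.7918 · 4.3932/1.5811 = 2.200073

2.2001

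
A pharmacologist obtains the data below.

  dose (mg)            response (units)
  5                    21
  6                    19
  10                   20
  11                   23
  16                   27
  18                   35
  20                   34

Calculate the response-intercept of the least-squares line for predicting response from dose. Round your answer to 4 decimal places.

12.7218

n = 7, Σx = 86, Σy = 179, Σxy = 2414, Σx² = 1262
Sxx = Σx² − (Σx)²/n = 1262 − 1056.571429 = 205.428571
Sxy = Σxy − (Σx)(Σy)/n = 2414 − 2199.142857 = 214.857143
b = Sxy/Sxx = 214.857143/205.428571 = 1.045897
a = ȳ − b·x̄ = 25.571429 − 1.045897·12.285714 = 12.721836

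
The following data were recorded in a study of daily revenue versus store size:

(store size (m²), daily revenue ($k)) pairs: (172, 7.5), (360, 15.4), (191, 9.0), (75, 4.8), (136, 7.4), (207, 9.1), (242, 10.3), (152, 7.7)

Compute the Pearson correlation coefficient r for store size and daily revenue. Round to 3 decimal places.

0.990

n = 8, Σx = 1535, Σy = 71.2, Σxy = 15466.1, Σx² = 344303, Σy² = 700.4
Sxx = Σx² − (Σx)²/n = 344303 − 294528.125 = 49774.875
Sxy = Σxy − (Σx)(Σy)/n = 15466.1 − 13661.5 = 1804.6
Syy = Σy² − (Σy)²/n = 700.4 − 633.68 = 66.72
r = Sxy/√(Sxx·Syy) = 1804.6/√(3320979.66) = 1804.6/1822.355525 = 0.990257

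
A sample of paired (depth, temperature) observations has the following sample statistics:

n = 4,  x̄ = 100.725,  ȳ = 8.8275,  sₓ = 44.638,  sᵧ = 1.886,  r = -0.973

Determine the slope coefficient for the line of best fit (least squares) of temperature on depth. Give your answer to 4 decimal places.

-0.0411

b = r · sᵧ/sₓ = -0.973 · 1.886/44.638 = -0.041110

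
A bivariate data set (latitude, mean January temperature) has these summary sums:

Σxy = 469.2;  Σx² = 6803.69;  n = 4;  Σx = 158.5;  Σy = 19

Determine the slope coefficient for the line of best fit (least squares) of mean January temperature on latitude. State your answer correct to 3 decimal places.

-0.542

Sxx = Σx² − (Σx)²/n = 6803.69 − 6280.5625 = 523.1275
Sxy = Σxy − (Σx)(Σy)/n = 469.2 − 752.875 = -283.675
b = Sxy/Sxx = -283.675/523.1275 = -0.542267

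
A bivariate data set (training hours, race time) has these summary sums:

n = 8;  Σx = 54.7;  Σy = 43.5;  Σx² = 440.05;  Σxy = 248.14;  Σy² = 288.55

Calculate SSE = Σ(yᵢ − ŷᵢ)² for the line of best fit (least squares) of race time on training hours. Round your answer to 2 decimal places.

Sxx = Σx² − (Σx)²/n = 440.05 − 374.01125 = 66.03875
Sxy = Σxy − (Σx)(Σy)/n = 248.14 − 297.43125 = -49.29125
Syy = Σy² − (Σy)²/n = 288.55 − 236.53125 = 52.01875
b = Sxy/Sxx = -49.29125/66.03875 = -0.746399
SSE = Syy − b·Sxy = 52.01875 − (-0.746399)·(-49.29125) = 15.227815

15.23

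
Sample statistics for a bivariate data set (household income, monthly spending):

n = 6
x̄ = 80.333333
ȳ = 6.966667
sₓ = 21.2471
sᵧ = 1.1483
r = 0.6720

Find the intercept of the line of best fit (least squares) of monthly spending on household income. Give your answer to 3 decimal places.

b = r · sᵧ/sₓ = 0.672 · 1.1483/21.2471 = 0.036318
a = ȳ − b·x̄ = 6.966667 − 0.036318·80.333333 = 4.049101

4.049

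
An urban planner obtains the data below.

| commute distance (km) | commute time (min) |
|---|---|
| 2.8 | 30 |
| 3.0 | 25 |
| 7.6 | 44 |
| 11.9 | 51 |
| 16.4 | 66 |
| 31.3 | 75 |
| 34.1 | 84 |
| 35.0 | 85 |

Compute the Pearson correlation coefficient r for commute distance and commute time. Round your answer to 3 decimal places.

0.969

n = 8, Σx = 142.1, Σy = 460, Σxy = 10369.6, Σx² = 3852.67, Σy² = 30324
Sxx = Σx² − (Σx)²/n = 3852.67 − 2524.05125 = 1328.61875
Sxy = Σxy − (Σx)(Σy)/n = 10369.6 − 8170.75 = 2198.85
Syy = Σy² − (Σy)²/n = 30324 − 26450 = 3874
r = Sxy/√(Sxx·Syy) = 2198.85/√(5147069.0375) = 2198.85/2268.715283 = 0.969205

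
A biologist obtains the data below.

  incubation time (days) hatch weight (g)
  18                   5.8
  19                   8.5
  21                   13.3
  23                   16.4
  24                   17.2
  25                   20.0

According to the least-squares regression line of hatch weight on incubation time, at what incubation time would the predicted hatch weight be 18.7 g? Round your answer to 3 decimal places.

24.345

n = 6, Σx = 130, Σy = 81.2, Σxy = 1835.2, Σx² = 2856
Sxx = Σx² − (Σx)²/n = 2856 − 2816.666667 = 39.333333
Sxy = Σxy − (Σx)(Σy)/n = 1835.2 − 1759.333333 = 75.866667
b = Sxy/Sxx = 75.866667/39.333333 = 1.928814
a = ȳ − b·x̄ = 13.533333 − 1.928814·21.666667 = -28.257627
Set a + b·x = 18.7: x = (18.7 − (-28.257627)) / 1.928814 = 24.345343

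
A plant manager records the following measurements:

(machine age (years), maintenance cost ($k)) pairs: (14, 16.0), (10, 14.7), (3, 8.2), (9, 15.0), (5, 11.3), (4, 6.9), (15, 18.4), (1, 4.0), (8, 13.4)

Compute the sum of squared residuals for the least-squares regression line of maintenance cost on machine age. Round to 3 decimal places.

17.870

n = 9, Σx = 69, Σy = 107.9, Σxy = 1001.9, Σx² = 717, Σy² = 1473.75
Sxx = Σx² − (Σx)²/n = 717 − 529 = 188
Sxy = Σxy − (Σx)(Σy)/n = 1001.9 − 827.233333 = 174.666667
Syy = Σy² − (Σy)²/n = 1473.75 − 1293.601111 = 180.148889
b = Sxy/Sxx = 174.666667/188 = 0.929078
SSE = Syy − b·Sxy = 180.148889 − 0.929078·174.666667 = 17.869929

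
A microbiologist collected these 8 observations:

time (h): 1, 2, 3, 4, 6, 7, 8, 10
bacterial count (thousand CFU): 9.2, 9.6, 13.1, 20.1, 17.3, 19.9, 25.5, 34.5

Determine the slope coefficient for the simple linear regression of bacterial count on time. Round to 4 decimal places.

2.5488

n = 8, Σx = 41, Σy = 149.2, Σxy = 940.2, Σx² = 279
Sxx = Σx² − (Σx)²/n = 279 − 210.125 = 68.875
Sxy = Σxy − (Σx)(Σy)/n = 940.2 − 764.65 = 175.55
b = Sxy/Sxx = 175.55/68.875 = 2.548820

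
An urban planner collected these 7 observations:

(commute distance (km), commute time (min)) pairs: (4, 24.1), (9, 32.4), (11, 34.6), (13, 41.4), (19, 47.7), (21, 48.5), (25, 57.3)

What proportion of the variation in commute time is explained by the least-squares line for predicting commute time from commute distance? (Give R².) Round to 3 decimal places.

n = 7, Σx = 102, Σy = 286, Σxy = 4664.1, Σx² = 1814, Σy² = 12452.52
Sxx = Σx² − (Σx)²/n = 1814 − 1486.285714 = 327.714286
Sxy = Σxy − (Σx)(Σy)/n = 4664.1 − 4167.428571 = 496.671429
Syy = Σy² − (Σy)²/n = 12452.52 − 11685.142857 = 767.377143
R² = Sxy²/(Sxx·Syy) = (496.671429)²/(327.714286·767.377143) = 0.980921

0.981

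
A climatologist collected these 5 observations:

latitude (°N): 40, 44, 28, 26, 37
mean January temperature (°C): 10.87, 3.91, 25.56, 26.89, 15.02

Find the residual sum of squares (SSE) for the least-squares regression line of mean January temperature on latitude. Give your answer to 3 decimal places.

4.036

n = 5, Σx = 175, Σy = 82.25, Σxy = 2577.4, Σx² = 6365, Σy² = 1735.4311
Sxx = Σx² − (Σx)²/n = 6365 − 6125 = 240
Sxy = Σxy − (Σx)(Σy)/n = 2577.4 − 2878.75 = -301.35
Syy = Σy² − (Σy)²/n = 1735.4311 − 1353.0125 = 382.4186
b = Sxy/Sxx = -301.35/240 = -1.255625
SSE = Syy − b·Sxy = 382.4186 − (-1.255625)·(-301.35) = 4.036006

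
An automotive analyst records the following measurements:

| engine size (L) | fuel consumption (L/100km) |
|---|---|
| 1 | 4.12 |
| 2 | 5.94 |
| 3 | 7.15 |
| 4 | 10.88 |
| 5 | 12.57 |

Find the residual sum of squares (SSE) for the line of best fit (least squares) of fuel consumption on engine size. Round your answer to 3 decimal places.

n = 5, Σx = 15, Σy = 40.66, Σxy = 143.82, Σx² = 55, Σy² = 379.7598
Sxx = Σx² − (Σx)²/n = 55 − 45 = 10
Sxy = Σxy − (Σx)(Σy)/n = 143.82 − 121.98 = 21.84
Syy = Σy² − (Σy)²/n = 379.7598 − 330.64712 = 49.11268
b = Sxy/Sxx = 21.84/10 = 2.184
SSE = Syy − b·Sxy = 49.11268 − 2.184·21.84 = 1.41412

1.414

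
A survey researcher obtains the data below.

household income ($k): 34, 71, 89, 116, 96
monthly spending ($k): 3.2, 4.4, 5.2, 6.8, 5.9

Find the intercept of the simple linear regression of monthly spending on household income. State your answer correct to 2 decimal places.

1.52

n = 5, Σx = 406, Σy = 25.5, Σxy = 2239.2, Σx² = 36790
Sxx = Σx² − (Σx)²/n = 36790 − 32967.2 = 3822.8
Sxy = Σxy − (Σx)(Σy)/n = 2239.2 − 2070.6 = 168.6
b = Sxy/Sxx = 168.6/3822.8 = 0.044104
a = ȳ − b·x̄ = 5.1 − 0.044104·81.2 = 1.518772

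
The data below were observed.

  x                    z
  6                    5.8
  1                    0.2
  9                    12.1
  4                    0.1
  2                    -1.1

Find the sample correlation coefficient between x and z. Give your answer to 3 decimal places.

n = 5, Σx = 22, Σy = 17.1, Σxy = 142.1, Σx² = 138, Σy² = 181.31
Sxx = Σx² − (Σx)²/n = 138 − 96.8 = 41.2
Sxy = Σxy − (Σx)(Σy)/n = 142.1 − 75.24 = 66.86
Syy = Σy² − (Σy)²/n = 181.31 − 58.482 = 122.828
r = Sxy/√(Sxx·Syy) = 66.86/√(5060.5136) = 66.86/71.137287 = 0.939873

0.940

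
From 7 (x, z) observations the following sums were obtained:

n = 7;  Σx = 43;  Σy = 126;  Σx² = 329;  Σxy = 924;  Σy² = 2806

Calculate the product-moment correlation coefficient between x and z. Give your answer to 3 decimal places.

0.803

Sxx = Σx² − (Σx)²/n = 329 − 264.142857 = 64.857143
Sxy = Σxy − (Σx)(Σy)/n = 924 − 774 = 150
Syy = Σy² − (Σy)²/n = 2806 − 2268 = 538
r = Sxy/√(Sxx·Syy) = 150/√(34893.142857) = 150/186.797063 = 0.803010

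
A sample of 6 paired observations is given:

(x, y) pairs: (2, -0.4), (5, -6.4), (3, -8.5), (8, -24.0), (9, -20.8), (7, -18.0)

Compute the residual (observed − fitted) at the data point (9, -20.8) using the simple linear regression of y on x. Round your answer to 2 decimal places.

n = 6, Σx = 34, Σy = -78.1, Σxy = -563.5, Σx² = 232
Sxx = Σx² − (Σx)²/n = 232 − 192.666667 = 39.333333
Sxy = Σxy − (Σx)(Σy)/n = -563.5 − (-442.566667) = -120.933333
b = Sxy/Sxx = -120.933333/39.333333 = -3.074576
a = ȳ − b·x̄ = -13.016667 − (-3.074576)·5.666667 = 4.405932
ŷ(9) = 4.405932 + (-3.074576)·9 = -23.265254
residual = y − ŷ = -20.8 − (-23.265254) = 2.465254

2.47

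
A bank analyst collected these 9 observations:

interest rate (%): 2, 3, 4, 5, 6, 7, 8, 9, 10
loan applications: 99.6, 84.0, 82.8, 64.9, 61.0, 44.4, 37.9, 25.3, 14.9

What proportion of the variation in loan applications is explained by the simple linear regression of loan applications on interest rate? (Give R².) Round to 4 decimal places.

n = 9, Σx = 54, Σy = 514.8, Σxy = 2463.6, Σx² = 384, Σy² = 36034.88
Sxx = Σx² − (Σx)²/n = 384 − 324 = 60
Sxy = Σxy − (Σx)(Σy)/n = 2463.6 − 3088.8 = -625.2
Syy = Σy² − (Σy)²/n = 36034.88 − 29446.56 = 6588.32
R² = Sxy²/(Sxx·Syy) = (-625.2)²/(60·6588.32) = 0.988808

0.9888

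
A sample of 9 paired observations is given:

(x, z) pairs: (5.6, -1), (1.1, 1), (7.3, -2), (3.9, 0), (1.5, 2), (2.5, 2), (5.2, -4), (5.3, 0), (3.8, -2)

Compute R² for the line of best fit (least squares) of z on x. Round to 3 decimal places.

0.507

n = 9, Σx = 36.2, Σy = -4, Σxy = -39.5, Σx² = 179.14, Σy² = 34
Sxx = Σx² − (Σx)²/n = 179.14 − 145.604444 = 33.535556
Sxy = Σxy − (Σx)(Σy)/n = -39.5 − (-16.088889) = -23.411111
Syy = Σy² − (Σy)²/n = 34 − 1.777778 = 32.222222
R² = Sxy²/(Sxx·Syy) = (-23.411111)²/(33.535556·32.222222) = 0.507204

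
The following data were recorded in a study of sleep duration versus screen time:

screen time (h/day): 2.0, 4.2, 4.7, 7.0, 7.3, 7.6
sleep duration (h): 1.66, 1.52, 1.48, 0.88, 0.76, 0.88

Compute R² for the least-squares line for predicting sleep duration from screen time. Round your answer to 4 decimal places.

n = 6, Σx = 32.8, Σy = 7.18, Σxy = 35.056, Σx² = 203.78, Σy² = 9.3828
Sxx = Σx² − (Σx)²/n = 203.78 − 179.306667 = 24.473333
Sxy = Σxy − (Σx)(Σy)/n = 35.056 − 39.250667 = -4.194667
Syy = Σy² − (Σy)²/n = 9.3828 − 8.592067 = 0.790733
R² = Sxy²/(Sxx·Syy) = (-4.194667)²/(24.473333·0.790733) = 0.909226

0.9092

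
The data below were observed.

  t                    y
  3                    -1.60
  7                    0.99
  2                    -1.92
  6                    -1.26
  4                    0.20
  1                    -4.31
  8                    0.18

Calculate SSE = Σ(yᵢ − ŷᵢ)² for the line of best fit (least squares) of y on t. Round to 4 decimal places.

6.4335

n = 7, Σx = 31, Σy = -7.72, Σxy = -11.34, Σx² = 179, Σy² = 27.4626
Sxx = Σx² − (Σx)²/n = 179 − 137.285714 = 41.714286
Sxy = Σxy − (Σx)(Σy)/n = -11.34 − (-34.188571) = 22.848571
Syy = Σy² − (Σy)²/n = 27.4626 − 8.514057 = 18.948543
b = Sxy/Sxx = 22.848571/41.714286 = 0.547740
SSE = Syy − b·Sxy = 18.948543 − 0.547740·22.848571 = 6.433473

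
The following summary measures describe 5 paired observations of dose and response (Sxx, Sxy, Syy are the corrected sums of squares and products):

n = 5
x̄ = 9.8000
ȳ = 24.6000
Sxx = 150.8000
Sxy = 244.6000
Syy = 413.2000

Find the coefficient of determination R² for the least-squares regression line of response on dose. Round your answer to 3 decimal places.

0.960

R² = Sxy²/(Sxx·Syy) = (244.6)²/(150.8·413.2) = 0.960177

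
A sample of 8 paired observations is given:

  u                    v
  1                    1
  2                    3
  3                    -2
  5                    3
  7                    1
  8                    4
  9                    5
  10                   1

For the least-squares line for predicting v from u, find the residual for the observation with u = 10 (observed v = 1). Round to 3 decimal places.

-2.095

n = 8, Σx = 45, Σy = 16, Σxy = 110, Σx² = 333
Sxx = Σx² − (Σx)²/n = 333 − 253.125 = 79.875
Sxy = Σxy − (Σx)(Σy)/n = 110 − 90 = 20
b = Sxy/Sxx = 20/79.875 = 0.250391
a = ȳ − b·x̄ = 2 − 0.250391·5.625 = 0.591549
ŷ(10) = 0.591549 + 0.250391·10 = 3.095462
residual = y − ŷ = 1 − 3.095462 = -2.095462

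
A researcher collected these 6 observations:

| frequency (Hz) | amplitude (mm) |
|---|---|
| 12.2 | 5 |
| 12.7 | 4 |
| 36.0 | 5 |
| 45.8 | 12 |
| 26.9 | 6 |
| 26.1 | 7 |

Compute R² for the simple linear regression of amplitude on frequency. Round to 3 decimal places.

0.611

n = 6, Σx = 159.7, Σy = 39, Σxy = 1185.5, Σx² = 5108.59, Σy² = 295
Sxx = Σx² − (Σx)²/n = 5108.59 − 4250.681667 = 857.908333
Sxy = Σxy − (Σx)(Σy)/n = 1185.5 − 1038.05 = 147.45
Syy = Σy² − (Σy)²/n = 295 − 253.5 = 41.5
R² = Sxy²/(Sxx·Syy) = (147.45)²/(857.908333·41.5) = 0.610662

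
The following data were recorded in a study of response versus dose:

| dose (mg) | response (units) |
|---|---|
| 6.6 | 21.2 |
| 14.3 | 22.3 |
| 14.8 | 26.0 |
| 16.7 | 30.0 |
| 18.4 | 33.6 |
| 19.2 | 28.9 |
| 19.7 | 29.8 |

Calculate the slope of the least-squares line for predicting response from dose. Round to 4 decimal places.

0.8108

n = 7, Σx = 109.7, Σy = 191.8, Σxy = 3104.79, Σx² = 1841.27
Sxx = Σx² − (Σx)²/n = 1841.27 − 1719.155714 = 122.114286
Sxy = Σxy − (Σx)(Σy)/n = 3104.79 − 3005.78 = 99.01
b = Sxy/Sxx = 99.01/122.114286 = 0.810798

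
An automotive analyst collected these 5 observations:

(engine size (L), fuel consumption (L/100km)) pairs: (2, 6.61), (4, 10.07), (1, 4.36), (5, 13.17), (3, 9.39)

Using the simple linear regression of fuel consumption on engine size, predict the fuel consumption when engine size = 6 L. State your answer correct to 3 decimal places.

15.044

n = 5, Σx = 15, Σy = 43.6, Σxy = 151.88, Σx² = 55
Sxx = Σx² − (Σx)²/n = 55 − 45 = 10
Sxy = Σxy − (Σx)(Σy)/n = 151.88 − 130.8 = 21.08
b = Sxy/Sxx = 21.08/10 = 2.108
a = ȳ − b·x̄ = 8.72 − 2.108·3 = 2.396
ŷ(6) = a + b·6 = 2.396 + 2.108·6 = 15.044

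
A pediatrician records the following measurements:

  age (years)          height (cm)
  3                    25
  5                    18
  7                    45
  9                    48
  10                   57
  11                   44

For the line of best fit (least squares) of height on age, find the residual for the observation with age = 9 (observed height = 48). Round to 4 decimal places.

n = 6, Σx = 45, Σy = 237, Σxy = 1966, Σx² = 385
Sxx = Σx² − (Σx)²/n = 385 − 337.5 = 47.5
Sxy = Σxy − (Σx)(Σy)/n = 1966 − 1777.5 = 188.5
b = Sxy/Sxx = 188.5/47.5 = 3.968421
a = ȳ − b·x̄ = 39.5 − 3.968421·7.5 = 9.736842
ŷ(9) = 9.736842 + 3.968421·9 = 45.452632
residual = y − ŷ = 48 − 45.452632 = 2.547368

2.5474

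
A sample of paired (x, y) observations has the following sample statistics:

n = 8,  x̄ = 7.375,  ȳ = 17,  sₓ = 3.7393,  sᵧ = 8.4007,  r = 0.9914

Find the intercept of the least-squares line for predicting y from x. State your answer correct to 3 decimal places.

b = r · sᵧ/sₓ = 0.9914 · 8.4007/3.7393 = 2.227276
a = ȳ − b·x̄ = 17 − 2.227276·7.375 = 0.573838

0.574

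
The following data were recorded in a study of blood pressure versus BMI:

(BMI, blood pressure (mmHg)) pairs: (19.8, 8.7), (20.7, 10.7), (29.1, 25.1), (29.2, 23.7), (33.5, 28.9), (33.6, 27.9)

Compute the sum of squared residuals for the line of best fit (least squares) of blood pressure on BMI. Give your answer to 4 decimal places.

8.2332

n = 6, Σx = 165.9, Σy = 125, Σxy = 3721.79, Σx² = 4771.19, Σy² = 2995.5
Sxx = Σx² − (Σx)²/n = 4771.19 − 4587.135 = 184.055
Sxy = Σxy − (Σx)(Σy)/n = 3721.79 − 3456.25 = 265.54
Syy = Σy² − (Σy)²/n = 2995.5 − 2604.166667 = 391.333333
b = Sxy/Sxx = 265.54/184.055 = 1.442721
SSE = Syy − b·Sxy = 391.333333 − 1.442721·265.54 = 8.233219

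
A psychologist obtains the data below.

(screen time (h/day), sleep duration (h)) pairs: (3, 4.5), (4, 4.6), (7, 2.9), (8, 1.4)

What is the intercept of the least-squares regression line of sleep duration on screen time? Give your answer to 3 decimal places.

n = 4, Σx = 22, Σy = 13.4, Σxy = 63.4, Σx² = 138
Sxx = Σx² − (Σx)²/n = 138 − 121 = 17
Sxy = Σxy − (Σx)(Σy)/n = 63.4 − 73.7 = -10.3
b = Sxy/Sxx = -10.3/17 = -0.605882
a = ȳ − b·x̄ = 3.35 − (-0.605882)·5.5 = 6.682353

6.682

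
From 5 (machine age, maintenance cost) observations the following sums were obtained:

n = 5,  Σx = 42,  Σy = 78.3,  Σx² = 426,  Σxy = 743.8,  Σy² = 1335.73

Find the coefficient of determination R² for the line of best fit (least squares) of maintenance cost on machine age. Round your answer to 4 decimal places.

0.9240

Sxx = Σx² − (Σx)²/n = 426 − 352.8 = 73.2
Sxy = Σxy − (Σx)(Σy)/n = 743.8 − 657.72 = 86.08
Syy = Σy² − (Σy)²/n = 1335.73 − 1226.178 = 109.552
R² = Sxy²/(Sxx·Syy) = (86.08)²/(73.2·109.552) = 0.924002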